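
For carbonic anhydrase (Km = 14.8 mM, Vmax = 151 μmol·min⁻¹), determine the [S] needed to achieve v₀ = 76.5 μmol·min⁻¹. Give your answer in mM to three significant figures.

Rearranging v = Vmax[S]/(Km+[S]) gives [S] = Km·v/(Vmax − v).
[S] = 14.8 × 76.5 / (151 − 76.5) = 1132/74.50 = 15.2 mM.

15.2 mM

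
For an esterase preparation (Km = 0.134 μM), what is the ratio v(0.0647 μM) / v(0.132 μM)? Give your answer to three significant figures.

0.656

The fractional saturations are [S]/(Km+[S]) = 0.132/0.2660 = 0.4962 and 0.0647/0.1987 = 0.3256.
v₂/v₁ is just their ratio: 0.3256/0.4962 = 0.656.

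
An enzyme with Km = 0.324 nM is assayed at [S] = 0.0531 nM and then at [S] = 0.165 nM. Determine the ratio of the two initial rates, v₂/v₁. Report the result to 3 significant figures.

2.40

The fractional saturations are [S]/(Km+[S]) = 0.0531/0.3771 = 0.1408 and 0.165/0.4890 = 0.3374.
v₂/v₁ is just their ratio: 0.3374/0.1408 = 2.40.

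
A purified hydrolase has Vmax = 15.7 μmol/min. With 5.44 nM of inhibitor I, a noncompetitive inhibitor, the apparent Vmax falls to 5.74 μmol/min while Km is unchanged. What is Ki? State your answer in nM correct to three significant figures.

Noncompetitive: Vmax,app = Vmax/α with α = 1 + [I]/Ki.
α = Vmax/Vmax,app = 15.7/5.74 = 2.735.
Since α = 1 + [I]/Ki, [I]/Ki = 2.735 − 1 = 1.735 and Ki = 5.44/1.735 = 3.14 nM.

3.14 nM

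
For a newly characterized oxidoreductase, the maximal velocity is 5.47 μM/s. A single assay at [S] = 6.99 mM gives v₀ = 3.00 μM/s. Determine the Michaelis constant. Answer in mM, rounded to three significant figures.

5.76 mM

v/Vmax = 3.00/5.47 = 0.5484 = [S]/(Km+[S]).
So Km + [S] = [S]/0.5484 = 12.75 mM, giving Km = 12.75 − 6.99 = 5.76 mM.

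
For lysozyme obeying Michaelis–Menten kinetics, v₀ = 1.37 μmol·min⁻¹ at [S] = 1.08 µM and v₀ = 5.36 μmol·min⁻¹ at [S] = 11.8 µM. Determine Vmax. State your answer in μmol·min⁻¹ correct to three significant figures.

From v = Vmax[S]/(Km+[S]), each point gives Vmax = v(Km+[S])/[S].
Equating: 1.37(Km+1.08)/1.08 = 5.36(Km+11.8)/11.8.
1.269·Km + 1.37 = 0.4542·Km + 5.36, so (1.269 − 0.4542)·Km = 5.36 − 1.37.
Km = 3.990/0.8143 = 4.90 µM; then Vmax = 1.37(4.90+1.08)/1.08 = 7.59 μmol·min⁻¹.

7.59 μmol·min⁻¹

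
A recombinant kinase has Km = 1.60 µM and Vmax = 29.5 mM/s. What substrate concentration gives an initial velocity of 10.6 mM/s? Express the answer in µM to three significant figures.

0.897 µM

Rearranging v = Vmax[S]/(Km+[S]) gives [S] = Km·v/(Vmax − v).
[S] = 1.60 × 10.6 / (29.5 − 10.6) = 16.96/18.90 = 0.897 µM.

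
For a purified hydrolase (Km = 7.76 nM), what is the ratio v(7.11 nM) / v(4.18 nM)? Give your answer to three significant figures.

1.37

The fractional saturations are [S]/(Km+[S]) = 4.18/11.94 = 0.3501 and 7.11/14.87 = 0.4781.
v₂/v₁ is just their ratio: 0.4781/0.3501 = 1.37.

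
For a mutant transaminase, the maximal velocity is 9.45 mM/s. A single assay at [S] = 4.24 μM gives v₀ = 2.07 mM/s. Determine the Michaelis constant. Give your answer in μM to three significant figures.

15.1 μM

v/Vmax = 2.07/9.45 = 0.2190 = [S]/(Km+[S]).
So Km + [S] = [S]/0.2190 = 19.36 μM, giving Km = 19.36 − 4.24 = 15.1 μM.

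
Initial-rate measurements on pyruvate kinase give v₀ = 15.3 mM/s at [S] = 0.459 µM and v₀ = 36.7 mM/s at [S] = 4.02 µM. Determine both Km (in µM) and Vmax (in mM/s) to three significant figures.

In reciprocal form, 1/v = (Km/Vmax)·(1/[S]) + 1/Vmax. The two points give (1/[S], 1/v) = (2.179, 0.06536) and (0.2488, 0.02725).
Slope = (0.06536 − 0.02725)/(2.179 − 0.2488) = 0.01975; intercept = 0.06536 − 0.01975×2.179 = 0.02234.
Vmax = 1/intercept = 44.8 mM/s; Km = slope × Vmax = 0.01975 × 44.8 = 0.884 µM.

Km = 0.884 µM; Vmax = 44.8 mM/s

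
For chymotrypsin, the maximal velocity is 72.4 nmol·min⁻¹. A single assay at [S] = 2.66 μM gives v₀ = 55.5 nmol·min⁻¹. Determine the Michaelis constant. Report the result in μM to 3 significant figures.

v/Vmax = 55.5/72.4 = 0.7666 = [S]/(Km+[S]).
So Km + [S] = [S]/0.7666 = 3.470 μM, giving Km = 3.470 − 2.66 = 0.810 μM.

0.810 μM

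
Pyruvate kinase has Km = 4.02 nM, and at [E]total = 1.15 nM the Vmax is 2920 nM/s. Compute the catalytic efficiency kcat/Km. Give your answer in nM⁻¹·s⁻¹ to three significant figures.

kcat = Vmax/[E]total = 2920/1.15 = 2540 s⁻¹.
kcat/Km = 2540/4.02 = 632 nM⁻¹·s⁻¹.

632 nM⁻¹·s⁻¹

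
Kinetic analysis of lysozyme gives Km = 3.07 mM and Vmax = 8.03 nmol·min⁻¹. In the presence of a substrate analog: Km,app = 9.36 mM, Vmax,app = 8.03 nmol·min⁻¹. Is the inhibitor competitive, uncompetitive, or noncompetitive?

Km increases (3.07 → 9.36 mM) while Vmax is unchanged — the hallmark of competitive inhibition.

competitive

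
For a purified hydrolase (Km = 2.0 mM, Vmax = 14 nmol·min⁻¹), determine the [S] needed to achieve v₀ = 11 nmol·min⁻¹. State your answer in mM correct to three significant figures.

Rearranging v = Vmax[S]/(Km+[S]) gives [S] = Km·v/(Vmax − v).
[S] = 2.0 × 11 / (14 − 11) = 22.00/3.000 = 7.33 mM.

7.33 mM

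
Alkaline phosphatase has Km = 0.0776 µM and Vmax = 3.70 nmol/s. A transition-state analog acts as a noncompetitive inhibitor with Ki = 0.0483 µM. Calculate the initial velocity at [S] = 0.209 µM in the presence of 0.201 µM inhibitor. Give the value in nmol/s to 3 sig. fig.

0.523 nmol/s

With α = 1 + [I]/Ki = 1 + 0.201/0.0483 = 5.161, the noncompetitive rate law is v = (Vmax/α)·[S] / (Km + [S]).
v = (3.70/5.161)×0.209 / (0.0776 + 0.209) = 0.1498/0.2866 = 0.523 nmol/s.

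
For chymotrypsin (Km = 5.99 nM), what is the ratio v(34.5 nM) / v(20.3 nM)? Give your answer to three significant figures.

1.10

Since Vmax cancels, v₂/v₁ = [S]₂(Km+[S]₁) / [S]₁(Km+[S]₂).
= 34.5×(5.99+20.3) / (20.3×(5.99+34.5)) = 907.0/821.9 = 1.10.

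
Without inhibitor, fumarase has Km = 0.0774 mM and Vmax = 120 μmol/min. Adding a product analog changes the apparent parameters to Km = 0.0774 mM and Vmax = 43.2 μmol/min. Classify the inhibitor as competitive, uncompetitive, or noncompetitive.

Vmax decreases (120 → 43.2 μmol/min) while Km is unchanged — pure noncompetitive inhibition.

noncompetitive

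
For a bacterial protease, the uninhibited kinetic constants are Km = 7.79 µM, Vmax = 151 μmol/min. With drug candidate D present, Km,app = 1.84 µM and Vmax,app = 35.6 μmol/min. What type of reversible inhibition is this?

Both Km and Vmax decrease by the same factor (~4.24-fold) — characteristic of uncompetitive inhibition.

uncompetitive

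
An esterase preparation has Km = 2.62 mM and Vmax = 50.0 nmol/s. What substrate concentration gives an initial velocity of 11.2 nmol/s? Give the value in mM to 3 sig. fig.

0.756 mM

Rearranging v = Vmax[S]/(Km+[S]) gives [S] = Km·v/(Vmax − v).
[S] = 2.62 × 11.2 / (50.0 − 11.2) = 29.34/38.80 = 0.756 mM.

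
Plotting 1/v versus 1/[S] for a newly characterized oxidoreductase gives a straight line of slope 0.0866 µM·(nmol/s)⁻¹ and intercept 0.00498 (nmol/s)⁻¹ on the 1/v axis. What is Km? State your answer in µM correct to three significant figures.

y-intercept = 1/Vmax ⇒ Vmax = 201 nmol/s; slope = Km/Vmax ⇒ Km = slope × Vmax.
Km = 0.0866 × 201 = 17.4 µM.

17.4 µM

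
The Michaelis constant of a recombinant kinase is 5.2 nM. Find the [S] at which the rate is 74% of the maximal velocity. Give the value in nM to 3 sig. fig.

v/Vmax = [S]/(Km+[S]) = 0.74, so [S] = Km·0.74/(1 − 0.74) = 5.2 × 2.846.
[S] = 14.8 nM.

14.8 nM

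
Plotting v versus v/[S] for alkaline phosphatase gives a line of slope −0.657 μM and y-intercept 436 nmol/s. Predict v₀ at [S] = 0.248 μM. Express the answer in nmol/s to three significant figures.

In the Eadie–Hofstee form v = Vmax − Km·(v/[S]), the slope is −Km and the intercept is Vmax, so Km = 0.657 μM and Vmax = 436 nmol/s.
v = 436 × 0.248/(0.657 + 0.248) = 119 nmol/s.

119 nmol/s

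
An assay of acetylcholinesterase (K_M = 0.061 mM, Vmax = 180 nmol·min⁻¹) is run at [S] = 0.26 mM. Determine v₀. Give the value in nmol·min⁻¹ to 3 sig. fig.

v = Vmax·[S]/(Km + [S]) = 180 × 0.26 / (0.061 + 0.26)
  = 46.80 / 0.3210 = 146 nmol·min⁻¹.

146 nmol·min⁻¹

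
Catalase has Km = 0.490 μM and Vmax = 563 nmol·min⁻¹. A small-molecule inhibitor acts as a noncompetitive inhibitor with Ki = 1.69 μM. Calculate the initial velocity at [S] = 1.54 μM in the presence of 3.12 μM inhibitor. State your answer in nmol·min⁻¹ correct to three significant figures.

With α = 1 + [I]/Ki = 1 + 3.12/1.69 = 2.846, the noncompetitive rate law is v = (Vmax/α)·[S] / (Km + [S]).
v = (563/2.846)×1.54 / (0.490 + 1.54) = 304.6/2.030 = 150 nmol·min⁻¹.

150 nmol·min⁻¹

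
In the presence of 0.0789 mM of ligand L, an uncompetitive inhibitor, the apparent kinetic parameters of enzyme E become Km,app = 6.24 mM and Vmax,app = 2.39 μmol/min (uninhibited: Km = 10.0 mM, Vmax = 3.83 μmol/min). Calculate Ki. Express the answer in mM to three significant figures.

Uncompetitive: Vmax,app = Vmax/α (and Km,app = Km/α) with α = 1 + [I]/Ki.
α = Vmax/Vmax,app = 3.83/2.39 = 1.603.
Since α = 1 + [I]/Ki, [I]/Ki = 1.603 − 1 = 0.6025 and Ki = 0.0789/0.6025 = 0.131 mM.

0.131 mM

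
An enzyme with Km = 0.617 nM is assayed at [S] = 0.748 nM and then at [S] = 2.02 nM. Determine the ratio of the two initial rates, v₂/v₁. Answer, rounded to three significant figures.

1.40

Since Vmax cancels, v₂/v₁ = [S]₂(Km+[S]₁) / [S]₁(Km+[S]₂).
= 2.02×(0.617+0.748) / (0.748×(0.617+2.02)) = 2.757/1.972 = 1.40.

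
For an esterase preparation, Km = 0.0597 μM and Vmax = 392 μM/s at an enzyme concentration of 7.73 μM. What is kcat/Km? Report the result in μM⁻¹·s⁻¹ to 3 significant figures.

kcat = Vmax/[E]total = 392/7.73 = 50.7 s⁻¹.
kcat/Km = 50.7/0.0597 = 849 μM⁻¹·s⁻¹.

849 μM⁻¹·s⁻¹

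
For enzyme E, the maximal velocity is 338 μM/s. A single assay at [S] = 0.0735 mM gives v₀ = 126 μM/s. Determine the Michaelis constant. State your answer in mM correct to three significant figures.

v/Vmax = 126/338 = 0.3728 = [S]/(Km+[S]).
So Km + [S] = [S]/0.3728 = 0.1972 mM, giving Km = 0.1972 − 0.0735 = 0.124 mM.

0.124 mM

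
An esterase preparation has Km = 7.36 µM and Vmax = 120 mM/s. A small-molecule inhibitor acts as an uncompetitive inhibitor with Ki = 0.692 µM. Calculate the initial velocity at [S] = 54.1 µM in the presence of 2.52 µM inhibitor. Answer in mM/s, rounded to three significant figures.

25.1 mM/s

α = 1 + [I]/Ki = 1 + 2.52/0.692 = 4.642.
For an uncompetitive inhibitor, both parameters are divided by α, giving Vmax/α and Km/α: Km,app = 1.59 µM, Vmax,app = 25.9 mM/s.
v = Vmax,app·[S]/(Km,app + [S]) = 25.9 × 54.1/(1.59 + 54.1) = 25.1 mM/s.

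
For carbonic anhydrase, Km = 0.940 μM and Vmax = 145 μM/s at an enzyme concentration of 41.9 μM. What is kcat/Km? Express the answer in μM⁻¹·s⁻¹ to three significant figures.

kcat = Vmax/[E]total = 145/41.9 = 3.46 s⁻¹.
kcat/Km = 3.46/0.940 = 3.68 μM⁻¹·s⁻¹.

3.68 μM⁻¹·s⁻¹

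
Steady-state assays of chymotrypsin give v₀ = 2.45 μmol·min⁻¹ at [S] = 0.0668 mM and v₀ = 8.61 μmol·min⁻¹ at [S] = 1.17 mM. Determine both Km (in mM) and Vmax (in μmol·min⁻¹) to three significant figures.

Km = 0.210 mM; Vmax = 10.2 μmol·min⁻¹

From v = Vmax[S]/(Km+[S]), each point gives Vmax = v(Km+[S])/[S].
Equating: 2.45(Km+0.0668)/0.0668 = 8.61(Km+1.17)/1.17.
36.68·Km + 2.45 = 7.359·Km + 8.61, so (36.68 − 7.359)·Km = 8.61 − 2.45.
Km = 6.160/29.32 = 0.210 mM; then Vmax = 2.45(0.210+0.0668)/0.0668 = 10.2 μmol·min⁻¹.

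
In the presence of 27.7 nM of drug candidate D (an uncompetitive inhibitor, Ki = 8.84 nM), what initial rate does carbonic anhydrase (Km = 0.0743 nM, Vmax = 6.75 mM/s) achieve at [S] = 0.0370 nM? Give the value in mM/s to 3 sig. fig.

1.10 mM/s

α = 1 + [I]/Ki = 1 + 27.7/8.84 = 4.133.
For an uncompetitive inhibitor, both parameters are divided by α, giving Vmax/α and Km/α: Km,app = 0.0180 nM, Vmax,app = 1.63 mM/s.
v = Vmax,app·[S]/(Km,app + [S]) = 1.63 × 0.0370/(0.0180 + 0.0370) = 1.10 mM/s.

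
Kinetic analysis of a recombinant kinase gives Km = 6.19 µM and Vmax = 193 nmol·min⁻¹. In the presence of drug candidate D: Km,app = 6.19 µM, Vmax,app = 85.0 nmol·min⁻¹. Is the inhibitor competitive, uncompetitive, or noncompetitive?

Vmax decreases (193 → 85.0 nmol·min⁻¹) while Km is unchanged — pure noncompetitive inhibition.

noncompetitive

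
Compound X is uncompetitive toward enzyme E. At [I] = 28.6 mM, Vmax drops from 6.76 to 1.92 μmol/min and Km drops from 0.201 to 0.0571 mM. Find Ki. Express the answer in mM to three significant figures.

11.3 mM

Uncompetitive: Vmax,app = Vmax/α (and Km,app = Km/α) with α = 1 + [I]/Ki.
α = Vmax/Vmax,app = 6.76/1.92 = 3.521.
Since α = 1 + [I]/Ki, [I]/Ki = 3.521 − 1 = 2.521 and Ki = 28.6/2.521 = 11.3 mM.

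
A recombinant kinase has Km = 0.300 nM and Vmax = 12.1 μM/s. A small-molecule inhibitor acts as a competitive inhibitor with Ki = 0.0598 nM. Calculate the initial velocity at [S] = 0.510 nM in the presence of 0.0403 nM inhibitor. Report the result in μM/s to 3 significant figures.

With α = 1 + [I]/Ki = 1 + 0.0403/0.0598 = 1.674, the competitive rate law is v = Vmax[S] / (αKm + [S]).
v = 12.1×0.510 / (1.674×0.300 + 0.510) = 6.171/1.012 = 6.10 μM/s.

6.10 μM/s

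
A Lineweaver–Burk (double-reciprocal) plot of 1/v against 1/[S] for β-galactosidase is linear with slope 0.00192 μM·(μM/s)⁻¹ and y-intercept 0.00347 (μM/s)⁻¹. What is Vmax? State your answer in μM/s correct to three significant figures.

The y-intercept of a Lineweaver–Burk plot equals 1/Vmax, so Vmax = 1/0.00347 = 288 μM/s.

288 μM/s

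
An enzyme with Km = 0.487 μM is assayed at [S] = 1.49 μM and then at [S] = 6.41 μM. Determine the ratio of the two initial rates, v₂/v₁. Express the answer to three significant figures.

1.23

Since Vmax cancels, v₂/v₁ = [S]₂(Km+[S]₁) / [S]₁(Km+[S]₂).
= 6.41×(0.487+1.49) / (1.49×(0.487+6.41)) = 12.67/10.28 = 1.23.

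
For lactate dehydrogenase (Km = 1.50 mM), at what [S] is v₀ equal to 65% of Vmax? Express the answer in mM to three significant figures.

v/Vmax = [S]/(Km+[S]) = 0.65, so [S] = Km·0.65/(1 − 0.65) = 1.50 × 1.857.
[S] = 2.79 mM.

2.79 mM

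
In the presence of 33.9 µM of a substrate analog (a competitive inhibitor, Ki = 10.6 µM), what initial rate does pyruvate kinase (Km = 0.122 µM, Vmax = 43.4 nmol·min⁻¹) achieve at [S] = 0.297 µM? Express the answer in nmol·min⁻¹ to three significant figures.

With α = 1 + [I]/Ki = 1 + 33.9/10.6 = 4.198, the competitive rate law is v = Vmax[S] / (αKm + [S]).
v = 43.4×0.297 / (4.198×0.122 + 0.297) = 12.89/0.8092 = 15.9 nmol·min⁻¹.

15.9 nmol·min⁻¹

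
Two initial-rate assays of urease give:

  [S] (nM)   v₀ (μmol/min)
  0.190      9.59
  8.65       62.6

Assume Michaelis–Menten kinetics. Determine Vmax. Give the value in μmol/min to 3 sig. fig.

In reciprocal form, 1/v = (Km/Vmax)·(1/[S]) + 1/Vmax. The two points give (1/[S], 1/v) = (5.263, 0.1043) and (0.1156, 0.01597).
Slope = (0.1043 − 0.01597)/(5.263 − 0.1156) = 0.01715; intercept = 0.1043 − 0.01715×5.263 = 0.01399.
Vmax = 1/intercept = 71.5 μmol/min; Km = slope × Vmax = 0.01715 × 71.5 = 1.23 nM.

71.5 μmol/min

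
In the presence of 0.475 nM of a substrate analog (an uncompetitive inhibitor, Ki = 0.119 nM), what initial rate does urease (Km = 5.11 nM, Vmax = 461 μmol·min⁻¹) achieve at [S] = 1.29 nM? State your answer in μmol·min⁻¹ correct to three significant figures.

51.5 μmol·min⁻¹

With α = 1 + [I]/Ki = 1 + 0.475/0.119 = 4.992, the uncompetitive rate law is v = (Vmax/α)·[S] / (Km/α + [S]).
v = (461/4.992)×1.29 / (5.11/4.992 + 1.29) = 119.1/2.314 = 51.5 μmol·min⁻¹.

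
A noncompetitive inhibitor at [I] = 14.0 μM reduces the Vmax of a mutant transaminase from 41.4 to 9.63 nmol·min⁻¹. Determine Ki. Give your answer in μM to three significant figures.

Noncompetitive: Vmax,app = Vmax/α with α = 1 + [I]/Ki.
α = Vmax/Vmax,app = 41.4/9.63 = 4.299.
Since α = 1 + [I]/Ki, [I]/Ki = 4.299 − 1 = 3.299 and Ki = 14.0/3.299 = 4.24 μM.

4.24 μM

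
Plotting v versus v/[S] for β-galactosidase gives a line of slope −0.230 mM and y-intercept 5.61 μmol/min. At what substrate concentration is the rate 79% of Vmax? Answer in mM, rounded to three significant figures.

0.865 mM

The Eadie–Hofstee slope gives Km = 0.230 mM (slope = −Km).
v/Vmax = [S]/(Km+[S]) = 0.79 ⇒ [S] = Km·0.79/(1−0.79) = 0.230 × 3.762 = 0.865 mM.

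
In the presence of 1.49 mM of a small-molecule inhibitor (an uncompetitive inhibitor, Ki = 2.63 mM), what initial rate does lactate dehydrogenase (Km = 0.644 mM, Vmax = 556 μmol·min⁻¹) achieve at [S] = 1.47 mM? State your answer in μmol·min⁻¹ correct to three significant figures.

α = 1 + [I]/Ki = 1 + 1.49/2.63 = 1.567.
For an uncompetitive inhibitor, both parameters are divided by α, giving Vmax/α and Km/α: Km,app = 0.411 mM, Vmax,app = 355 μmol·min⁻¹.
v = Vmax,app·[S]/(Km,app + [S]) = 355 × 1.47/(0.411 + 1.47) = 277 μmol·min⁻¹.

277 μmol·min⁻¹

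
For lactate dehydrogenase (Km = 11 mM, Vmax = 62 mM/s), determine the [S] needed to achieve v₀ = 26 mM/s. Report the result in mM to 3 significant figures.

7.94 mM

The required fractional saturation is v/Vmax = 26/62 = 0.4194.
Then [S]/(Km+[S]) = 0.4194 ⇒ [S] = 11 × 0.4194/(1 − 0.4194) = 7.94 mM.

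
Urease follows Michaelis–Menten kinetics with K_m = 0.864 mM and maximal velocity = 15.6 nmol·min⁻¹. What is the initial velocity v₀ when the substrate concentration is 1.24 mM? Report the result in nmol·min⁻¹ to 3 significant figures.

9.19 nmol·min⁻¹

v = Vmax·[S]/(Km + [S]) = 15.6 × 1.24 / (0.864 + 1.24)
  = 19.34 / 2.104 = 9.19 nmol·min⁻¹.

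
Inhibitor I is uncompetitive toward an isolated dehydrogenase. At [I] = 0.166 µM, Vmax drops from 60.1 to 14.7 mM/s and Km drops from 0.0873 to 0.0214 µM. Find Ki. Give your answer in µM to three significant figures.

Uncompetitive: Vmax,app = Vmax/α (and Km,app = Km/α) with α = 1 + [I]/Ki.
α = Vmax/Vmax,app = 60.1/14.7 = 4.088.
Ki = [I]/(α − 1) = 0.166/3.088 = 0.0537 µM.

0.0537 µM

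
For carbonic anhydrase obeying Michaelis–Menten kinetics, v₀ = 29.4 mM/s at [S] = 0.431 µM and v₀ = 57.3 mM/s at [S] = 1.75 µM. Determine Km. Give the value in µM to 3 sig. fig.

In reciprocal form, 1/v = (Km/Vmax)·(1/[S]) + 1/Vmax. The two points give (1/[S], 1/v) = (2.320, 0.03401) and (0.5714, 0.01745).
Slope = (0.03401 − 0.01745)/(2.320 − 0.5714) = 0.009470; intercept = 0.03401 − 0.009470×2.320 = 0.01204.
Vmax = 1/intercept = 83.1 mM/s; Km = slope × Vmax = 0.009470 × 83.1 = 0.787 µM.

0.787 µM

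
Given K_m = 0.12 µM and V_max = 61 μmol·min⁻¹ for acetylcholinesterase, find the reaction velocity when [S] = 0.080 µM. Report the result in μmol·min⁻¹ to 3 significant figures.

24.4 μmol·min⁻¹

v = Vmax·[S]/(Km + [S]) = 61 × 0.080 / (0.12 + 0.080)
  = 4.880 / 0.2000 = 24.4 μmol·min⁻¹.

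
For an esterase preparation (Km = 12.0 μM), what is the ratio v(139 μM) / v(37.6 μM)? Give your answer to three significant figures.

Since Vmax cancels, v₂/v₁ = [S]₂(Km+[S]₁) / [S]₁(Km+[S]₂).
= 139×(12.0+37.6) / (37.6×(12.0+139)) = 6894/5678 = 1.21.

1.21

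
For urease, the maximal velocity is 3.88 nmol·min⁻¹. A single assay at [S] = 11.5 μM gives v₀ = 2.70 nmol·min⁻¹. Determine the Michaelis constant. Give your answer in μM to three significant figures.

5.03 μM

v/Vmax = 2.70/3.88 = 0.6959 = [S]/(Km+[S]).
So Km + [S] = [S]/0.6959 = 16.53 μM, giving Km = 16.53 − 11.5 = 5.03 μM.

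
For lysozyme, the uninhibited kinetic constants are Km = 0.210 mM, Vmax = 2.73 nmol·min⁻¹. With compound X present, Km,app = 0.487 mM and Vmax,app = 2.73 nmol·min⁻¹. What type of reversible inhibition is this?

competitive

Km increases (0.210 → 0.487 mM) while Vmax is unchanged — the hallmark of competitive inhibition.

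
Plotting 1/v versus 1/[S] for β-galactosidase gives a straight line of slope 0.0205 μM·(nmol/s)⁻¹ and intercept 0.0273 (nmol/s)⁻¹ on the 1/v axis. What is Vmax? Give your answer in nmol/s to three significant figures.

The y-intercept of a Lineweaver–Burk plot equals 1/Vmax, so Vmax = 1/0.0273 = 36.6 nmol/s.

36.6 nmol/s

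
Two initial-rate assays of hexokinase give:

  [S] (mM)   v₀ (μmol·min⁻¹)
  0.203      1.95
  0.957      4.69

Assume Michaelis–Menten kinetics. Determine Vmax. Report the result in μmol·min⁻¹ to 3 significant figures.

7.54 μmol·min⁻¹

From v = Vmax[S]/(Km+[S]), each point gives Vmax = v(Km+[S])/[S].
Equating: 1.95(Km+0.203)/0.203 = 4.69(Km+0.957)/0.957.
9.606·Km + 1.95 = 4.901·Km + 4.69, so (9.606 − 4.901)·Km = 4.69 − 1.95.
Km = 2.740/4.705 = 0.582 mM; then Vmax = 1.95(0.582+0.203)/0.203 = 7.54 μmol·min⁻¹.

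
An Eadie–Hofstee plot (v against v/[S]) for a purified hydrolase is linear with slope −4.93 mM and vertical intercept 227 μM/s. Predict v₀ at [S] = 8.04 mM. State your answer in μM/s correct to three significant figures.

In the Eadie–Hofstee form v = Vmax − Km·(v/[S]), the slope is −Km and the intercept is Vmax, so Km = 4.93 mM and Vmax = 227 μM/s.
v = 227 × 8.04/(4.93 + 8.04) = 141 μM/s.

141 μM/s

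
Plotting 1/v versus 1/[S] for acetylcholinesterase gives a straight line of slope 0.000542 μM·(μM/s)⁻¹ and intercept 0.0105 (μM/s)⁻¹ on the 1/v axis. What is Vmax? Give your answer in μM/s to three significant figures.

95.2 μM/s

The y-intercept of a Lineweaver–Burk plot equals 1/Vmax, so Vmax = 1/0.0105 = 95.2 μM/s.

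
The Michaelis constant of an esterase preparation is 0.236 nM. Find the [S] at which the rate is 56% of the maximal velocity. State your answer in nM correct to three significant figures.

0.300 nM

v/Vmax = [S]/(Km+[S]) = 0.56, so [S] = Km·0.56/(1 − 0.56) = 0.236 × 1.273.
[S] = 0.300 nM.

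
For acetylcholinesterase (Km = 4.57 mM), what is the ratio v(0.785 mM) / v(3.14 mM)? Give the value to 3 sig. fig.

0.360

Since Vmax cancels, v₂/v₁ = [S]₂(Km+[S]₁) / [S]₁(Km+[S]₂).
= 0.785×(4.57+3.14) / (3.14×(4.57+0.785)) = 6.052/16.81 = 0.360.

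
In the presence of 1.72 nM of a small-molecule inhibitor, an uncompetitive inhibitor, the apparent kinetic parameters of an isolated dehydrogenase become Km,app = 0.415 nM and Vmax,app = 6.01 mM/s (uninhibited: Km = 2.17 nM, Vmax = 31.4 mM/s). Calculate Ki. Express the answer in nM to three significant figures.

0.407 nM

Uncompetitive: Vmax,app = Vmax/α (and Km,app = Km/α) with α = 1 + [I]/Ki.
α = Vmax/Vmax,app = 31.4/6.01 = 5.225.
Since α = 1 + [I]/Ki, [I]/Ki = 5.225 − 1 = 4.225 and Ki = 1.72/4.225 = 0.407 nM.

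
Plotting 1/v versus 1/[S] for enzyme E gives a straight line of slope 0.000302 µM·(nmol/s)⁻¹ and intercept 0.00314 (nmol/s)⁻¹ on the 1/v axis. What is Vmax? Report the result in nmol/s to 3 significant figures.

318 nmol/s

The y-intercept of a Lineweaver–Burk plot equals 1/Vmax, so Vmax = 1/0.00314 = 318 nmol/s.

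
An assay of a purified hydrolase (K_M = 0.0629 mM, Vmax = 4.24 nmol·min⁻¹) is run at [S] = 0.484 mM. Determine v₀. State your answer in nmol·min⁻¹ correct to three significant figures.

v = Vmax·[S]/(Km + [S]) = 4.24 × 0.484 / (0.0629 + 0.484)
  = 2.052 / 0.5469 = 3.75 nmol·min⁻¹.

3.75 nmol·min⁻¹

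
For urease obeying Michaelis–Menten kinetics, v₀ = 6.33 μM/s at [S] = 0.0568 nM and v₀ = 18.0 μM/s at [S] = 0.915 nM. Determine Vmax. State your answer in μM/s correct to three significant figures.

20.5 μM/s

In reciprocal form, 1/v = (Km/Vmax)·(1/[S]) + 1/Vmax. The two points give (1/[S], 1/v) = (17.61, 0.1580) and (1.093, 0.05556).
Slope = (0.1580 − 0.05556)/(17.61 − 1.093) = 0.006203; intercept = 0.1580 − 0.006203×17.61 = 0.04878.
Vmax = 1/intercept = 20.5 μM/s; Km = slope × Vmax = 0.006203 × 20.5 = 0.127 nM.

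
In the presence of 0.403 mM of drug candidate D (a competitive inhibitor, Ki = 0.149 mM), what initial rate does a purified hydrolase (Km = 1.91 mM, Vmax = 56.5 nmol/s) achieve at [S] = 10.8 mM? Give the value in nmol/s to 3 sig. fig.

34.1 nmol/s

With α = 1 + [I]/Ki = 1 + 0.403/0.149 = 3.705, the competitive rate law is v = Vmax[S] / (αKm + [S]).
v = 56.5×10.8 / (3.705×1.91 + 10.8) = 610.2/17.88 = 34.1 nmol/s.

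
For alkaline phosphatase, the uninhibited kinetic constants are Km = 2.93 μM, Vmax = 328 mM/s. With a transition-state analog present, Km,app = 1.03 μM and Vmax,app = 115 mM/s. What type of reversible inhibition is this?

uncompetitive

Both Km and Vmax decrease by the same factor (~2.85-fold) — characteristic of uncompetitive inhibition.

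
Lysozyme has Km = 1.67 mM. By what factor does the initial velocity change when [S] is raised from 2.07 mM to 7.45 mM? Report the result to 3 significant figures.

Since Vmax cancels, v₂/v₁ = [S]₂(Km+[S]₁) / [S]₁(Km+[S]₂).
= 7.45×(1.67+2.07) / (2.07×(1.67+7.45)) = 27.86/18.88 = 1.48.

1.48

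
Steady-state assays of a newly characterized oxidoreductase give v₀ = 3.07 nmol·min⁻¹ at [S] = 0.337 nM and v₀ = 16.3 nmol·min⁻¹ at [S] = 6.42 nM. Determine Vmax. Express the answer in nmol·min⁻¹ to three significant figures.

In reciprocal form, 1/v = (Km/Vmax)·(1/[S]) + 1/Vmax. The two points give (1/[S], 1/v) = (2.967, 0.3257) and (0.1558, 0.06135).
Slope = (0.3257 − 0.06135)/(2.967 − 0.1558) = 0.09403; intercept = 0.3257 − 0.09403×2.967 = 0.04670.
Vmax = 1/intercept = 21.4 nmol·min⁻¹; Km = slope × Vmax = 0.09403 × 21.4 = 2.01 nM.

21.4 nmol·min⁻¹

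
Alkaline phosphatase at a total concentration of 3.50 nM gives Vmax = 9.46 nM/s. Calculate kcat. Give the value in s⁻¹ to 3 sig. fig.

2.70 s⁻¹

kcat = Vmax/[E]total = 9.46 nM/s / 3.50 nM = 2.70 s⁻¹.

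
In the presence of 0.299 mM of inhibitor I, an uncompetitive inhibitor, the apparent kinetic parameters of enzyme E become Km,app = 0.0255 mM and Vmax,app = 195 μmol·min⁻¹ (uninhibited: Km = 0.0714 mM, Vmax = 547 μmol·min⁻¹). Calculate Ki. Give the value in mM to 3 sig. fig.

Uncompetitive: Vmax,app = Vmax/α (and Km,app = Km/α) with α = 1 + [I]/Ki.
α = Vmax/Vmax,app = 547/195 = 2.805.
Since α = 1 + [I]/Ki, [I]/Ki = 2.805 − 1 = 1.805 and Ki = 0.299/1.805 = 0.166 mM.

0.166 mM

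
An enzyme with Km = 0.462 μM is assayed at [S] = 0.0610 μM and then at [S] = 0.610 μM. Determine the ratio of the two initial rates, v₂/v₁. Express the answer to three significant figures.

4.88

Since Vmax cancels, v₂/v₁ = [S]₂(Km+[S]₁) / [S]₁(Km+[S]₂).
= 0.610×(0.462+0.0610) / (0.0610×(0.462+0.610)) = 0.3190/0.06539 = 4.88.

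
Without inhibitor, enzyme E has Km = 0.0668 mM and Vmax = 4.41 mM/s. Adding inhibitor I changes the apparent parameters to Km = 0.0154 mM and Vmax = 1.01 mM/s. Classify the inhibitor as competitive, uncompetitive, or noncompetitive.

Both Km and Vmax decrease by the same factor (~4.35-fold) — characteristic of uncompetitive inhibition.

uncompetitive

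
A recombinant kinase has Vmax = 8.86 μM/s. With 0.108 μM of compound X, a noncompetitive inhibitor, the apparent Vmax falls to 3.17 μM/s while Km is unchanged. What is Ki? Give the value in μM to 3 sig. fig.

Noncompetitive: Vmax,app = Vmax/α with α = 1 + [I]/Ki.
α = Vmax/Vmax,app = 8.86/3.17 = 2.795.
Ki = [I]/(α − 1) = 0.108/1.795 = 0.0602 μM.

0.0602 μM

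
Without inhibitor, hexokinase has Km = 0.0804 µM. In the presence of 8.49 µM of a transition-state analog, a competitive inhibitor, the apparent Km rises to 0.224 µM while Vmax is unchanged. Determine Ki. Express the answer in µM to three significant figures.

4.75 µM

Competitive: Km,app = α·Km with α = 1 + [I]/Ki.
α = Km,app/Km = 0.224/0.0804 = 2.786.
Since α = 1 + [I]/Ki, [I]/Ki = 2.786 − 1 = 1.786 and Ki = 8.49/1.786 = 4.75 µM.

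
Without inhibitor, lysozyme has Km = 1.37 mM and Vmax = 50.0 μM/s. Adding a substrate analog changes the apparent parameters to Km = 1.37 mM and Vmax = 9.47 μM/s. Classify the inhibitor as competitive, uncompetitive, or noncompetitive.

Vmax decreases (50.0 → 9.47 μM/s) while Km is unchanged — pure noncompetitive inhibition.

noncompetitive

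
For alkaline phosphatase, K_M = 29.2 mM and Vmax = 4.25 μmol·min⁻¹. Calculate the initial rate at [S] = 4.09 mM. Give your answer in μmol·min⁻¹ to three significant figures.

0.522 μmol·min⁻¹

[S]/(Km+[S]) = 4.09/33.29 = 0.1229, the fractional saturation.
v = 0.1229 × Vmax = 0.1229 × 4.25 = 0.522 μmol·min⁻¹.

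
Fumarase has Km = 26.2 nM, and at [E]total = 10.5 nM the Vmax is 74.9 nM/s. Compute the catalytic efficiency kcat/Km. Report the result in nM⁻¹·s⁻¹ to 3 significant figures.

kcat = Vmax/[E]total = 74.9/10.5 = 7.13 s⁻¹.
kcat/Km = 7.13/26.2 = 0.272 nM⁻¹·s⁻¹.

0.272 nM⁻¹·s⁻¹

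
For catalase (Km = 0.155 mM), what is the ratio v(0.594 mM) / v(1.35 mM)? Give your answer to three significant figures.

The fractional saturations are [S]/(Km+[S]) = 1.35/1.505 = 0.8970 and 0.594/0.7490 = 0.7931.
v₂/v₁ is just their ratio: 0.7931/0.8970 = 0.884.

0.884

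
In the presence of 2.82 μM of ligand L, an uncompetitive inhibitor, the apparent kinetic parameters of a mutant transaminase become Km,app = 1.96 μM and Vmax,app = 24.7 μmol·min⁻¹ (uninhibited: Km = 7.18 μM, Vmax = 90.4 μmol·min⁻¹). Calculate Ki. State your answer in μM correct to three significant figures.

1.06 μM

Uncompetitive: Vmax,app = Vmax/α (and Km,app = Km/α) with α = 1 + [I]/Ki.
α = Vmax/Vmax,app = 90.4/24.7 = 3.660.
Since α = 1 + [I]/Ki, [I]/Ki = 3.660 − 1 = 2.660 and Ki = 2.82/2.660 = 1.06 μM.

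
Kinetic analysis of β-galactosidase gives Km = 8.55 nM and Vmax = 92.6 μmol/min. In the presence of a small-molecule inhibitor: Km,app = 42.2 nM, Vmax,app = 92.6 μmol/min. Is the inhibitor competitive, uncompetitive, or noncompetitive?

Km increases (8.55 → 42.2 nM) while Vmax is unchanged — the hallmark of competitive inhibition.

competitive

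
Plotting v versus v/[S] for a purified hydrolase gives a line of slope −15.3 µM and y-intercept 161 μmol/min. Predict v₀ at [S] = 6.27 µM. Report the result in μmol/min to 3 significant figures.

46.8 μmol/min

In the Eadie–Hofstee form v = Vmax − Km·(v/[S]), the slope is −Km and the intercept is Vmax, so Km = 15.3 µM and Vmax = 161 μmol/min.
v = 161 × 6.27/(15.3 + 6.27) = 46.8 μmol/min.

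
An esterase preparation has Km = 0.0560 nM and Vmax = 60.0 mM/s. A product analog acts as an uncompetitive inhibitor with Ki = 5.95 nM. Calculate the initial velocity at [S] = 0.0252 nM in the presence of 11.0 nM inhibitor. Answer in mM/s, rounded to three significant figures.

11.8 mM/s

α = 1 + [I]/Ki = 1 + 11.0/5.95 = 2.849.
For an uncompetitive inhibitor, both parameters are divided by α, giving Vmax/α and Km/α: Km,app = 0.0197 nM, Vmax,app = 21.1 mM/s.
v = Vmax,app·[S]/(Km,app + [S]) = 21.1 × 0.0252/(0.0197 + 0.0252) = 11.8 mM/s.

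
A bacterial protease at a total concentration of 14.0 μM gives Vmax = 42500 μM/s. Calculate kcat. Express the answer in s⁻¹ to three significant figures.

3040 s⁻¹

kcat = Vmax/[E]total = 42500 μM/s / 14.0 μM = 3040 s⁻¹.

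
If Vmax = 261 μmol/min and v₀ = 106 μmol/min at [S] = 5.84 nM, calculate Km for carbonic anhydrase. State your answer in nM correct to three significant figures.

v/Vmax = 106/261 = 0.4061 = [S]/(Km+[S]).
So Km + [S] = [S]/0.4061 = 14.38 nM, giving Km = 14.38 − 5.84 = 8.54 nM.

8.54 nM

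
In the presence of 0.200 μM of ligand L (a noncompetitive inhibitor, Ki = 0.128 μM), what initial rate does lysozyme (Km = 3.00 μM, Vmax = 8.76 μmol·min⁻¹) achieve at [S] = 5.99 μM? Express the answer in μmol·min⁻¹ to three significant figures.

2.28 μmol·min⁻¹

With α = 1 + [I]/Ki = 1 + 0.200/0.128 = 2.562, the noncompetitive rate law is v = (Vmax/α)·[S] / (Km + [S]).
v = (8.76/2.562)×5.99 / (3.00 + 5.99) = 20.48/8.990 = 2.28 μmol·min⁻¹.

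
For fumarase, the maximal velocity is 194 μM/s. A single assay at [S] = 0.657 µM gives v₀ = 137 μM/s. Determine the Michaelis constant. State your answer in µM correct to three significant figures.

From v = Vmax[S]/(Km+[S]), Km = [S](Vmax − v)/v.
Km = 0.657 × (194 − 137) / 137 = 37.45/137 = 0.273 µM.

0.273 µM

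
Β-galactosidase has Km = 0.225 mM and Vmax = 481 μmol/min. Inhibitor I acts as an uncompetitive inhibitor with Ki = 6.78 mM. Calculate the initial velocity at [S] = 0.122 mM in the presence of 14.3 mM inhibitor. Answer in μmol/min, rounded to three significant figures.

With α = 1 + [I]/Ki = 1 + 14.3/6.78 = 3.109, the uncompetitive rate law is v = (Vmax/α)·[S] / (Km/α + [S]).
v = (481/3.109)×0.122 / (0.225/3.109 + 0.122) = 18.87/0.1944 = 97.1 μmol/min.

97.1 μmol/min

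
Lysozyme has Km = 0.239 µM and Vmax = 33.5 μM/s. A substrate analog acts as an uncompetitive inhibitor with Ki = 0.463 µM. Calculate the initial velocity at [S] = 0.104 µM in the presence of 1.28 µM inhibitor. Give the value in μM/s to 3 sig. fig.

α = 1 + [I]/Ki = 1 + 1.28/0.463 = 3.765.
For an uncompetitive inhibitor, both parameters are divided by α, giving Vmax/α and Km/α: Km,app = 0.0635 µM, Vmax,app = 8.90 μM/s.
v = Vmax,app·[S]/(Km,app + [S]) = 8.90 × 0.104/(0.0635 + 0.104) = 5.53 μM/s.

5.53 μM/s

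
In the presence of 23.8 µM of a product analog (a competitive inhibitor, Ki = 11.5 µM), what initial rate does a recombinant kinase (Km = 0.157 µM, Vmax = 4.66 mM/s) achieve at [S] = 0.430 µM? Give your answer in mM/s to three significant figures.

With α = 1 + [I]/Ki = 1 + 23.8/11.5 = 3.070, the competitive rate law is v = Vmax[S] / (αKm + [S]).
v = 4.66×0.430 / (3.070×0.157 + 0.430) = 2.004/0.9119 = 2.20 mM/s.

2.20 mM/s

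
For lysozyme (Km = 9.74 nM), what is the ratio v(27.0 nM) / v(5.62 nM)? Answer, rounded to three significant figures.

2.01

The fractional saturations are [S]/(Km+[S]) = 5.62/15.36 = 0.3659 and 27.0/36.74 = 0.7349.
v₂/v₁ is just their ratio: 0.7349/0.3659 = 2.01.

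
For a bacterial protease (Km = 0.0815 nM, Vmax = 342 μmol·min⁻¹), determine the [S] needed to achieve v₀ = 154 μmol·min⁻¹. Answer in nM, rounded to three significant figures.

0.0668 nM

Rearranging v = Vmax[S]/(Km+[S]) gives [S] = Km·v/(Vmax − v).
[S] = 0.0815 × 154 / (342 − 154) = 12.55/188.0 = 0.0668 nM.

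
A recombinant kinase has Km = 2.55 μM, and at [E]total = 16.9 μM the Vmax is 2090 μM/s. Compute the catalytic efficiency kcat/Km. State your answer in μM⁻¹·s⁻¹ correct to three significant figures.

kcat = Vmax/[E]total = 2090/16.9 = 124 s⁻¹.
kcat/Km = 124/2.55 = 48.5 μM⁻¹·s⁻¹.

48.5 μM⁻¹·s⁻¹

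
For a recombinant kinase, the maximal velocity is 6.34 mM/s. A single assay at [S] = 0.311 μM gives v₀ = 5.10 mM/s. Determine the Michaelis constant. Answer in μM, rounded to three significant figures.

0.0756 μM

v/Vmax = 5.10/6.34 = 0.8044 = [S]/(Km+[S]).
So Km + [S] = [S]/0.8044 = 0.3866 μM, giving Km = 0.3866 − 0.311 = 0.0756 μM.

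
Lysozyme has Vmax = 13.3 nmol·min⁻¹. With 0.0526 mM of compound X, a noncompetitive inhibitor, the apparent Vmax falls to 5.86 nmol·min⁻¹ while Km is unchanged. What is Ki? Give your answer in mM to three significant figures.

Noncompetitive: Vmax,app = Vmax/α with α = 1 + [I]/Ki.
α = Vmax/Vmax,app = 13.3/5.86 = 2.270.
Ki = [I]/(α − 1) = 0.0526/1.270 = 0.0414 mM.

0.0414 mM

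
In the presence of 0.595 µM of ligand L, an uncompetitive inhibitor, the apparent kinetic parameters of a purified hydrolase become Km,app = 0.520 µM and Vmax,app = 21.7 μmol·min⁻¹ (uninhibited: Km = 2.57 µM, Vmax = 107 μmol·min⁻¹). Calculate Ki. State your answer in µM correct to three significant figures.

0.151 µM

Uncompetitive: Vmax,app = Vmax/α (and Km,app = Km/α) with α = 1 + [I]/Ki.
α = Vmax/Vmax,app = 107/21.7 = 4.931.
Since α = 1 + [I]/Ki, [I]/Ki = 4.931 − 1 = 3.931 and Ki = 0.595/3.931 = 0.151 µM.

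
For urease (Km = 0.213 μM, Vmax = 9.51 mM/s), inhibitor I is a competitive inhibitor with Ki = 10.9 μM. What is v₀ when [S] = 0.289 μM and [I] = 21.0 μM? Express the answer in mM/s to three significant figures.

With α = 1 + [I]/Ki = 1 + 21.0/10.9 = 2.927, the competitive rate law is v = Vmax[S] / (αKm + [S]).
v = 9.51×0.289 / (2.927×0.213 + 0.289) = 2.748/0.9124 = 3.01 mM/s.

3.01 mM/s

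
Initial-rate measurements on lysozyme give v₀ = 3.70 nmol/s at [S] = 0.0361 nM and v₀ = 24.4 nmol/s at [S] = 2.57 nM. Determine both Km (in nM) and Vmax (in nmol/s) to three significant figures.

In reciprocal form, 1/v = (Km/Vmax)·(1/[S]) + 1/Vmax. The two points give (1/[S], 1/v) = (27.70, 0.2703) and (0.3891, 0.04098).
Slope = (0.2703 − 0.04098)/(27.70 − 0.3891) = 0.008395; intercept = 0.2703 − 0.008395×27.70 = 0.03772.
Vmax = 1/intercept = 26.5 nmol/s; Km = slope × Vmax = 0.008395 × 26.5 = 0.223 nM.

Km = 0.223 nM; Vmax = 26.5 nmol/s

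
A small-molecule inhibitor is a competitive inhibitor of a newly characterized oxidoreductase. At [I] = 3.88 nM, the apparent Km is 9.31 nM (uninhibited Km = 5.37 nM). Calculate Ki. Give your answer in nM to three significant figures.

Competitive: Km,app = α·Km with α = 1 + [I]/Ki.
α = Km,app/Km = 9.31/5.37 = 1.734.
Since α = 1 + [I]/Ki, [I]/Ki = 1.734 − 1 = 0.7337 and Ki = 3.88/0.7337 = 5.29 nM.

5.29 nM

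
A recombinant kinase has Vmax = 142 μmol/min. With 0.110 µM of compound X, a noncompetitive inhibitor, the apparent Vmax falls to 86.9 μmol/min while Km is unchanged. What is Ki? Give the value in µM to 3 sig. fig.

Noncompetitive: Vmax,app = Vmax/α with α = 1 + [I]/Ki.
α = Vmax/Vmax,app = 142/86.9 = 1.634.
Ki = [I]/(α − 1) = 0.110/0.6341 = 0.173 µM.

0.173 µM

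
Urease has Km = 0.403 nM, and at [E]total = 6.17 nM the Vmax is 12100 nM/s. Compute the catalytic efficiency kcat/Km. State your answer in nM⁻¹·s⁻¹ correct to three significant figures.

kcat = Vmax/[E]total = 12100/6.17 = 1960 s⁻¹.
kcat/Km = 1960/0.403 = 4870 nM⁻¹·s⁻¹.

4870 nM⁻¹·s⁻¹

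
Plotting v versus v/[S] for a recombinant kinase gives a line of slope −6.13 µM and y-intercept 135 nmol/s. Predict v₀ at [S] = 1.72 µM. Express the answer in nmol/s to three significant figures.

In the Eadie–Hofstee form v = Vmax − Km·(v/[S]), the slope is −Km and the intercept is Vmax, so Km = 6.13 µM and Vmax = 135 nmol/s.
v = 135 × 1.72/(6.13 + 1.72) = 29.6 nmol/s.

29.6 nmol/s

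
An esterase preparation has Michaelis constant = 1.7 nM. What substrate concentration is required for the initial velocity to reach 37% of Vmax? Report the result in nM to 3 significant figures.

0.998 nM

v/Vmax = [S]/(Km+[S]) = 0.37, so [S] = Km·0.37/(1 − 0.37) = 1.7 × 0.5873.
[S] = 0.998 nM.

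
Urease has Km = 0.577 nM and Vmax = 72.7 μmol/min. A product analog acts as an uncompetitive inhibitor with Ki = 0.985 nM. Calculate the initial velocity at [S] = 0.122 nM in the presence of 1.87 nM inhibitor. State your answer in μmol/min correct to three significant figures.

9.53 μmol/min

With α = 1 + [I]/Ki = 1 + 1.87/0.985 = 2.898, the uncompetitive rate law is v = (Vmax/α)·[S] / (Km/α + [S]).
v = (72.7/2.898)×0.122 / (0.577/2.898 + 0.122) = 3.060/0.3211 = 9.53 μmol/min.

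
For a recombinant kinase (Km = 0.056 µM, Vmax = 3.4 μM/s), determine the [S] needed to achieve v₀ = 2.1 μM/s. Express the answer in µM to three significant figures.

The required fractional saturation is v/Vmax = 2.1/3.4 = 0.6176.
Then [S]/(Km+[S]) = 0.6176 ⇒ [S] = 0.056 × 0.6176/(1 − 0.6176) = 0.0905 µM.

0.0905 µM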